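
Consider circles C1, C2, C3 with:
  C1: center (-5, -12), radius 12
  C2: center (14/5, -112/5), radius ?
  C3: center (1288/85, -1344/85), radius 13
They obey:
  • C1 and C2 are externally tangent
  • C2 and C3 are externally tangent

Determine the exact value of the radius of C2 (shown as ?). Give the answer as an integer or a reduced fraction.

1. [ext C1·C2]  r_C2² + 24r_C2 − 25 = 0  ⇒  r_C2 = 1 (r>0 drops 1)
2. [ext C2·C3]  r_C2² + 26r_C2 − 27 = 0  ⇒  r_C2 = 1 (r>0 drops 1)

1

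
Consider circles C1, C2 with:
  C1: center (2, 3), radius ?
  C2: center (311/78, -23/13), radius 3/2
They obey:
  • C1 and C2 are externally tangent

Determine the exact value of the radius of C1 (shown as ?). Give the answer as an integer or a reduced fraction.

1. [ext C1·C2]  r_C1² + 3r_C1 − 220/9 = 0  ⇒  r_C1 = 11/3 (r>0 drops 1)

11/3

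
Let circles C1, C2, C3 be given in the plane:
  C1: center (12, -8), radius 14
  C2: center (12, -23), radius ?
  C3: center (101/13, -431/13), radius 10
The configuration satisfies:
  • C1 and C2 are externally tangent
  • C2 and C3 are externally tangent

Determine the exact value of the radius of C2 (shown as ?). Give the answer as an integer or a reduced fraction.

1. [ext C1·C2]  r_C2² + 28r_C2 − 29 = 0  ⇒  r_C2 = 1 (r>0 drops 1)
2. [ext C2·C3]  r_C2² + 20r_C2 − 21 = 0  ⇒  r_C2 = 1 (r>0 drops 1)

1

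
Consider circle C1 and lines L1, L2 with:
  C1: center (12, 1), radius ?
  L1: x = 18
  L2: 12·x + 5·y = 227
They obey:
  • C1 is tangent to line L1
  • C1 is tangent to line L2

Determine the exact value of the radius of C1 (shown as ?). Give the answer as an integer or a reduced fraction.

1. [C1‖L1]  r_C1² − 36 = 0  ⇒  r_C1 = 6 (r>0 drops 1)
2. [C1‖L2]  r_C1² − 36 = 0  ⇒  r_C1 = 6 (r>0 drops 1)

6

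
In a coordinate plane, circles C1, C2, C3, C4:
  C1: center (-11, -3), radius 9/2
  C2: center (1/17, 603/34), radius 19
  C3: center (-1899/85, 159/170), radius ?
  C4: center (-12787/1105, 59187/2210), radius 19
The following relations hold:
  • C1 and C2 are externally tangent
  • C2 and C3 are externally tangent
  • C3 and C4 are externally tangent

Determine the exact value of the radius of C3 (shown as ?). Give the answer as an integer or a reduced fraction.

9

1. [ext C2·C3]  r_C3² + 38r_C3 − 423 = 0  ⇒  r_C3 = 9 (r>0 drops 1)
2. [ext C3·C4]  r_C3² + 38r_C3 − 423 = 0  ⇒  r_C3 = 9 (r>0 drops 1)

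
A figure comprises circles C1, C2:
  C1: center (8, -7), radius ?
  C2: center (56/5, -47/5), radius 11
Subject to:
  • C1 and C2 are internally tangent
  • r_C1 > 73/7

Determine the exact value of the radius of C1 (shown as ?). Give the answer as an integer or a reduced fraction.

1. [int C1,C2]  r_C1² − 22r_C1 + 105 = 0  ⇒  r_C1 = 7 or 15
2. given r_C1 > 73/7: keep 15

15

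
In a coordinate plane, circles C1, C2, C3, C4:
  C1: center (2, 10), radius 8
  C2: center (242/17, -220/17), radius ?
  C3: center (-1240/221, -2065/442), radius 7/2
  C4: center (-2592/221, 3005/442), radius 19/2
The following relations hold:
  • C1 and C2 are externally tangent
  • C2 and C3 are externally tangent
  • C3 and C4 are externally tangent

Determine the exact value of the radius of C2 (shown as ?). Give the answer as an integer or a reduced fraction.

18

1. [ext C1·C2]  r_C2² + 16r_C2 − 612 = 0  ⇒  r_C2 = 18 (r>0 drops 1)
2. [ext C2·C3]  r_C2² + 7r_C2 − 450 = 0  ⇒  r_C2 = 18 (r>0 drops 1)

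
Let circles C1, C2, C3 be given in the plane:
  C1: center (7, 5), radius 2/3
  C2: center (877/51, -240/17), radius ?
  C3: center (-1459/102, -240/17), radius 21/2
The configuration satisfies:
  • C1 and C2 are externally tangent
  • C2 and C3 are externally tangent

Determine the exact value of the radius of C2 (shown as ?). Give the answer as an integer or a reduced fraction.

1. [ext C1·C2]  r_C2² + (4/3)r_C2 − 469 = 0  ⇒  r_C2 = 21 (r>0 drops 1)
2. [ext C2·C3]  r_C2² + 21r_C2 − 882 = 0  ⇒  r_C2 = 21 (r>0 drops 1)

21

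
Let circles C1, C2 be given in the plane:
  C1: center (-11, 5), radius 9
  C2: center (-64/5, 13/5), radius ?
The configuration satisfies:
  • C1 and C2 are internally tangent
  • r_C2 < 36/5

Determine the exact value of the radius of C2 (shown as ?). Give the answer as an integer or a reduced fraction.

1. [int C1,C2]  r_C2² − 18r_C2 + 72 = 0  ⇒  r_C2 = 6 or 12
2. given r_C2 < 36/5: keep 6

6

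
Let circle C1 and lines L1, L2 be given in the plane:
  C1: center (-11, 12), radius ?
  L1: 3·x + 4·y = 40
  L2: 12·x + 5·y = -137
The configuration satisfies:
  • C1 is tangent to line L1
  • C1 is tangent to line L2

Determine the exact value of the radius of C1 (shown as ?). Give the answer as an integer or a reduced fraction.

5

1. [C1‖L1]  r_C1² − 25 = 0  ⇒  r_C1 = 5 (r>0 drops 1)
2. [C1‖L2]  r_C1² − 25 = 0  ⇒  r_C1 = 5 (r>0 drops 1)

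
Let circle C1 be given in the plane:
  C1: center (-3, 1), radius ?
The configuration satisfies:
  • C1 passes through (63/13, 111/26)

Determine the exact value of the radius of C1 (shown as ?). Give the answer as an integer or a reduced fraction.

1. [C1∋P]  r_C1² − 289/4 = 0  ⇒  r_C1 = 17/2 (r>0 drops 1)

17/2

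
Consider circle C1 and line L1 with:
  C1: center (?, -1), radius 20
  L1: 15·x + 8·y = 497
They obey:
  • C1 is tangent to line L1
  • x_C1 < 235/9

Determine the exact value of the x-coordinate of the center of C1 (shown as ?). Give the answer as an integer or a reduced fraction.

1. [C1‖L1]  x_C1² − (202/3)x_C1 + 1859/3 = 0  ⇒  x_C1 = 11 or 169/3
2. given x_C1 < 235/9: keep 11

11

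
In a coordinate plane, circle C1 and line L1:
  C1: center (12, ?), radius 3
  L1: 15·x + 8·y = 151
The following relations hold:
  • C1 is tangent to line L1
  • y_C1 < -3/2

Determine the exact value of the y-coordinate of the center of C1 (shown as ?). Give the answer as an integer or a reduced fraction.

1. [C1‖L1]  y_C1² + (29/4)y_C1 − 55/2 = 0  ⇒  y_C1 = -10 or 11/4
2. given y_C1 < -3/2: keep -10

-10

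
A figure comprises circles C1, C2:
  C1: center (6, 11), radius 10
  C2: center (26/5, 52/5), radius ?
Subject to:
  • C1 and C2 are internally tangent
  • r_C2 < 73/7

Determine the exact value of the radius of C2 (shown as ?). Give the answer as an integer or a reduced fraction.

9

1. [int C1,C2]  r_C2² − 20r_C2 + 99 = 0  ⇒  r_C2 = 9 or 11
2. given r_C2 < 73/7: keep 9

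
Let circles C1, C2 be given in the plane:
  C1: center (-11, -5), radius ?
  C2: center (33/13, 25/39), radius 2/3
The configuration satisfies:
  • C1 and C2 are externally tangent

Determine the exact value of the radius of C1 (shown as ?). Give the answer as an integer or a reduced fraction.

14

1. [ext C1·C2]  r_C1² + (4/3)r_C1 − 644/3 = 0  ⇒  r_C1 = 14 (r>0 drops 1)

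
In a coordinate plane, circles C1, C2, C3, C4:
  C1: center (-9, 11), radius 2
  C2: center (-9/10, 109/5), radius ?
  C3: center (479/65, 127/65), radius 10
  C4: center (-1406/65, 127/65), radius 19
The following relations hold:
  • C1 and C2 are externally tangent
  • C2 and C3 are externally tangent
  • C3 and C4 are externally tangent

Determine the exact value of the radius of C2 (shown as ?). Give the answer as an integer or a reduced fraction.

1. [ext C1·C2]  r_C2² + 4r_C2 − 713/4 = 0  ⇒  r_C2 = 23/2 (r>0 drops 1)
2. [ext C2·C3]  r_C2² + 20r_C2 − 1449/4 = 0  ⇒  r_C2 = 23/2 (r>0 drops 1)

23/2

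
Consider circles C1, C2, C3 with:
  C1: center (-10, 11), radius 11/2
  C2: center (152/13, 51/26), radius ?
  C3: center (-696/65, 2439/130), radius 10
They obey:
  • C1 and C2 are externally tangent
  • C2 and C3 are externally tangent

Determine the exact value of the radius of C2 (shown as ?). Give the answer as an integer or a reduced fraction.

18

1. [ext C1·C2]  r_C2² + 11r_C2 − 522 = 0  ⇒  r_C2 = 18 (r>0 drops 1)
2. [ext C2·C3]  r_C2² + 20r_C2 − 684 = 0  ⇒  r_C2 = 18 (r>0 drops 1)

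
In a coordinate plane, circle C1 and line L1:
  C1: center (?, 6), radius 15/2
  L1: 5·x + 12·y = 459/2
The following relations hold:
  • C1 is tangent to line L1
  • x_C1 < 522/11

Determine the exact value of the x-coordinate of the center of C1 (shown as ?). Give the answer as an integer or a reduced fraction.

12

1. [C1‖L1]  x_C1² − 63x_C1 + 612 = 0  ⇒  x_C1 = 12 or 51
2. given x_C1 < 522/11: keep 12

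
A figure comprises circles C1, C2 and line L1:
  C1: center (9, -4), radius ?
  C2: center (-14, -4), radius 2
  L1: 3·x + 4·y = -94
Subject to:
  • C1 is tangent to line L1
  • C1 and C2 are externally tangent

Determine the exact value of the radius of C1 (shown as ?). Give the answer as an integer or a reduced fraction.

21

1. [C1‖L1]  r_C1² − 441 = 0  ⇒  r_C1 = 21 (r>0 drops 1)
2. [ext C1·C2]  r_C1² + 4r_C1 − 525 = 0  ⇒  r_C1 = 21 (r>0 drops 1)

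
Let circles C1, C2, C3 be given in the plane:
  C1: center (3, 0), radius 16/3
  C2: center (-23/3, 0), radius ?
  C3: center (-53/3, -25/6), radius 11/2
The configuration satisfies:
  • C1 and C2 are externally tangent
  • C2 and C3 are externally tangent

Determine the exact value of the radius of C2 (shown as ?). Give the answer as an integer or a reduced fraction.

16/3

1. [ext C1·C2]  r_C2² + (32/3)r_C2 − 256/3 = 0  ⇒  r_C2 = 16/3 (r>0 drops 1)
2. [ext C2·C3]  r_C2² + 11r_C2 − 784/9 = 0  ⇒  r_C2 = 16/3 (r>0 drops 1)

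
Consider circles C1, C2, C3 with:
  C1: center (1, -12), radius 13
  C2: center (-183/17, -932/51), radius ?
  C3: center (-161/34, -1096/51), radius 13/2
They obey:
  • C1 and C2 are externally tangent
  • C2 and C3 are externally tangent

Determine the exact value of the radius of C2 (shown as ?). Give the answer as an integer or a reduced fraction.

1/3

1. [ext C1·C2]  r_C2² + 26r_C2 − 79/9 = 0  ⇒  r_C2 = 1/3 (r>0 drops 1)
2. [ext C2·C3]  r_C2² + 13r_C2 − 40/9 = 0  ⇒  r_C2 = 1/3 (r>0 drops 1)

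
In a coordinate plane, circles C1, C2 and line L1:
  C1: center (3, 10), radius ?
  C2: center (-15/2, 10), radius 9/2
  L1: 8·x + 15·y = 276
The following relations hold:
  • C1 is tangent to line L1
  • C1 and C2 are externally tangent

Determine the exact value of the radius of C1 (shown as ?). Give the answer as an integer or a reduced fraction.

1. [C1‖L1]  r_C1² − 36 = 0  ⇒  r_C1 = 6 (r>0 drops 1)
2. [ext C1·C2]  r_C1² + 9r_C1 − 90 = 0  ⇒  r_C1 = 6 (r>0 drops 1)

6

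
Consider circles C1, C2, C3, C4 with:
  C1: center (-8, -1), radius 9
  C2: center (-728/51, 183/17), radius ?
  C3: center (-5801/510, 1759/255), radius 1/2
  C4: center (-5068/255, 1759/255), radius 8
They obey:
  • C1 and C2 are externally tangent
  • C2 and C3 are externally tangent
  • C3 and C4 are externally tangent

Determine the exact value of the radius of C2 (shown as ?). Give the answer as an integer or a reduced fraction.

1. [ext C1·C2]  r_C2² + 18r_C2 − 871/9 = 0  ⇒  r_C2 = 13/3 (r>0 drops 1)
2. [ext C2·C3]  r_C2² + 1r_C2 − 208/9 = 0  ⇒  r_C2 = 13/3 (r>0 drops 1)

13/3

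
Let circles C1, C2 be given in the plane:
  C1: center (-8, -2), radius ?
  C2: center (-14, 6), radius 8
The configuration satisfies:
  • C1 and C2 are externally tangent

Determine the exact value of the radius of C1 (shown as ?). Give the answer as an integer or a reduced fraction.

2

1. [ext C1·C2]  r_C1² + 16r_C1 − 36 = 0  ⇒  r_C1 = 2 (r>0 drops 1)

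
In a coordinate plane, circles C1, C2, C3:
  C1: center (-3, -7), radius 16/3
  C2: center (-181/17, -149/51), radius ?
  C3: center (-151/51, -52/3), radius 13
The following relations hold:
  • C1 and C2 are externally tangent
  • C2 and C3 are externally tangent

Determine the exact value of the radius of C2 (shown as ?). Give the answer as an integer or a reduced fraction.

10/3

1. [ext C1·C2]  r_C2² + (32/3)r_C2 − 140/3 = 0  ⇒  r_C2 = 10/3 (r>0 drops 1)
2. [ext C2·C3]  r_C2² + 26r_C2 − 880/9 = 0  ⇒  r_C2 = 10/3 (r>0 drops 1)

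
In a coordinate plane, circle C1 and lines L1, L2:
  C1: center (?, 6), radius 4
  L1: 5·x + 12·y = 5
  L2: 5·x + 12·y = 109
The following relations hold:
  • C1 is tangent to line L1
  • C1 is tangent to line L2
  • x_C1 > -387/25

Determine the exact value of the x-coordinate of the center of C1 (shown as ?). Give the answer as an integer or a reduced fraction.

-3

1. [C1‖L1]  x_C1² + (134/5)x_C1 + 357/5 = 0  ⇒  x_C1 = -119/5 or -3
2. [C1‖L2]  x_C1² − (74/5)x_C1 − 267/5 = 0  ⇒  x_C1 = -3 or 89/5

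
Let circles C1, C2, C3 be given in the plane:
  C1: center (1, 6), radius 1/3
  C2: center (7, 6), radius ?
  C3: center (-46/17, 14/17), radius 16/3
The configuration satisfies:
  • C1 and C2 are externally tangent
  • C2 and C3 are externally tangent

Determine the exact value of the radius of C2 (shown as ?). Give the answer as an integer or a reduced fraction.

1. [ext C1·C2]  r_C2² + (2/3)r_C2 − 323/9 = 0  ⇒  r_C2 = 17/3 (r>0 drops 1)
2. [ext C2·C3]  r_C2² + (32/3)r_C2 − 833/9 = 0  ⇒  r_C2 = 17/3 (r>0 drops 1)

17/3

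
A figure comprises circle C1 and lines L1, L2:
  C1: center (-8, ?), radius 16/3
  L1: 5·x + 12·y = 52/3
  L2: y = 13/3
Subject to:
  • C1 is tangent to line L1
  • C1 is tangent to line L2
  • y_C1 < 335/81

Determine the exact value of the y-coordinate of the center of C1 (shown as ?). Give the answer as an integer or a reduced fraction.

1. [C1‖L1]  y_C1² − (86/9)y_C1 − 95/9 = 0  ⇒  y_C1 = -1 or 95/9
2. [C1‖L2]  y_C1² − (26/3)y_C1 − 29/3 = 0  ⇒  y_C1 = -1 or 29/3

-1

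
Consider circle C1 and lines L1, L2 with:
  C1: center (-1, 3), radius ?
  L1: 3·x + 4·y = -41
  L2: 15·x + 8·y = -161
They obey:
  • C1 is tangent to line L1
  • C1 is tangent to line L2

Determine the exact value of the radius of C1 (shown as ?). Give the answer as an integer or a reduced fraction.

10

1. [C1‖L1]  r_C1² − 100 = 0  ⇒  r_C1 = 10 (r>0 drops 1)
2. [C1‖L2]  r_C1² − 100 = 0  ⇒  r_C1 = 10 (r>0 drops 1)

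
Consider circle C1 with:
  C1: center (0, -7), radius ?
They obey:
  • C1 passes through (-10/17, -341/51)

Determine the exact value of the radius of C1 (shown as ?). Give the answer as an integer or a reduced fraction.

2/3

1. [C1∋P]  r_C1² − 4/9 = 0  ⇒  r_C1 = 2/3 (r>0 drops 1)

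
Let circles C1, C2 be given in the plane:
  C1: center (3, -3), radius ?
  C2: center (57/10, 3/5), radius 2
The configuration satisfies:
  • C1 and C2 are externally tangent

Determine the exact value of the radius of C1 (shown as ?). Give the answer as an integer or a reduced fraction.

1. [ext C1·C2]  r_C1² + 4r_C1 − 65/4 = 0  ⇒  r_C1 = 5/2 (r>0 drops 1)

5/2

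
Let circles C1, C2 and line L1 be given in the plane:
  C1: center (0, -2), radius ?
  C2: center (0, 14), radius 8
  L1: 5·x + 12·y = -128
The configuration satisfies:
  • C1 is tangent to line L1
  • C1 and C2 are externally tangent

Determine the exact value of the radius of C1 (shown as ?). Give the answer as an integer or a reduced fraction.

8

1. [C1‖L1]  r_C1² − 64 = 0  ⇒  r_C1 = 8 (r>0 drops 1)
2. [ext C1·C2]  r_C1² + 16r_C1 − 192 = 0  ⇒  r_C1 = 8 (r>0 drops 1)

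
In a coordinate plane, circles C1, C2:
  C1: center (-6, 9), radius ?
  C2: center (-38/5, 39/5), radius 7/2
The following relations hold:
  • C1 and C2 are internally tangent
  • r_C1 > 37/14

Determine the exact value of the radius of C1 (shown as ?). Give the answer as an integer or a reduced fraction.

11/2

1. [int C1,C2]  r_C1² − 7r_C1 + 33/4 = 0  ⇒  r_C1 = 3/2 or 11/2
2. given r_C1 > 37/14: keep 11/2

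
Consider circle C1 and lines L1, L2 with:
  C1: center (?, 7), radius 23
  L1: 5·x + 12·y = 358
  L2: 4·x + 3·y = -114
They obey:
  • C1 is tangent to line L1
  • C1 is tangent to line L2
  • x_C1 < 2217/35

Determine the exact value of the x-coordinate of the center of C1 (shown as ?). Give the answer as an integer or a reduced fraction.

1. [C1‖L1]  x_C1² − (548/5)x_C1 − 573 = 0  ⇒  x_C1 = -5 or 573/5
2. [C1‖L2]  x_C1² + (135/2)x_C1 + 625/2 = 0  ⇒  x_C1 = -125/2 or -5

-5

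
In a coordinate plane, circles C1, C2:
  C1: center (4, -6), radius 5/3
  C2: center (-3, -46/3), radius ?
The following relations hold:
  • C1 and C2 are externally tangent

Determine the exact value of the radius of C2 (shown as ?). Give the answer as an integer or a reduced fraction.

10

1. [ext C1·C2]  r_C2² + (10/3)r_C2 − 400/3 = 0  ⇒  r_C2 = 10 (r>0 drops 1)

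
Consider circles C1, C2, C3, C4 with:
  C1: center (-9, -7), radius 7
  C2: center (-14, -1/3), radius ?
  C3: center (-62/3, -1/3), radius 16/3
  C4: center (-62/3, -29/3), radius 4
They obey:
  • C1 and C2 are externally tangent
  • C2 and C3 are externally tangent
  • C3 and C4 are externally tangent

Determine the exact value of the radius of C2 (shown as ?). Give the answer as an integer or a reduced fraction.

4/3

1. [ext C1·C2]  r_C2² + 14r_C2 − 184/9 = 0  ⇒  r_C2 = 4/3 (r>0 drops 1)
2. [ext C2·C3]  r_C2² + (32/3)r_C2 − 16 = 0  ⇒  r_C2 = 4/3 (r>0 drops 1)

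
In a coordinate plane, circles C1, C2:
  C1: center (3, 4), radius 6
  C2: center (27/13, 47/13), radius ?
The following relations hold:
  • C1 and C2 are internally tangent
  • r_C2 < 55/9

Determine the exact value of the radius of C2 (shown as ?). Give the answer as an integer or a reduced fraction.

1. [int C1,C2]  r_C2² − 12r_C2 + 35 = 0  ⇒  r_C2 = 5 or 7
2. given r_C2 < 55/9: keep 5

5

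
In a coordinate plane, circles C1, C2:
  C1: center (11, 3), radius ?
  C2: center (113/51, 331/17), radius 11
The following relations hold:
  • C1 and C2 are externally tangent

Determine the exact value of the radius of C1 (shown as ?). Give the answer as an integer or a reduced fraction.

23/3

1. [ext C1·C2]  r_C1² + 22r_C1 − 2047/9 = 0  ⇒  r_C1 = 23/3 (r>0 drops 1)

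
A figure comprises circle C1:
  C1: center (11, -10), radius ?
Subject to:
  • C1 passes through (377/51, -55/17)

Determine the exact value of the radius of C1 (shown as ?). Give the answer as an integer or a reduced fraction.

23/3

1. [C1∋P]  r_C1² − 529/9 = 0  ⇒  r_C1 = 23/3 (r>0 drops 1)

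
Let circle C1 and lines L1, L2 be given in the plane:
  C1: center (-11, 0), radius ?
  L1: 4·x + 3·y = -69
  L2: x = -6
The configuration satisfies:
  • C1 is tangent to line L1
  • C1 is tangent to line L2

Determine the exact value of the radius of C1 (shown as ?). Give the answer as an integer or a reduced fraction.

1. [C1‖L1]  r_C1² − 25 = 0  ⇒  r_C1 = 5 (r>0 drops 1)
2. [C1‖L2]  r_C1² − 25 = 0  ⇒  r_C1 = 5 (r>0 drops 1)

5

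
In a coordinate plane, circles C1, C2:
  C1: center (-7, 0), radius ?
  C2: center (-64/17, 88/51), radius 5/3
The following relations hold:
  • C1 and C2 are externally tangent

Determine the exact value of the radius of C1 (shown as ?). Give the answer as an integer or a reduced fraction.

2

1. [ext C1·C2]  r_C1² + (10/3)r_C1 − 32/3 = 0  ⇒  r_C1 = 2 (r>0 drops 1)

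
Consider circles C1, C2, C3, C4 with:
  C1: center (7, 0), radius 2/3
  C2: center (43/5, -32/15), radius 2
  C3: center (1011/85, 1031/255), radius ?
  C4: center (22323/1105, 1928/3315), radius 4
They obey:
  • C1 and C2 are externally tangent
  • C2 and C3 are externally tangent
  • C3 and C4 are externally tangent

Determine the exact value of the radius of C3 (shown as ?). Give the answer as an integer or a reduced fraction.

1. [ext C2·C3]  r_C3² + 4r_C3 − 45 = 0  ⇒  r_C3 = 5 (r>0 drops 1)
2. [ext C3·C4]  r_C3² + 8r_C3 − 65 = 0  ⇒  r_C3 = 5 (r>0 drops 1)

5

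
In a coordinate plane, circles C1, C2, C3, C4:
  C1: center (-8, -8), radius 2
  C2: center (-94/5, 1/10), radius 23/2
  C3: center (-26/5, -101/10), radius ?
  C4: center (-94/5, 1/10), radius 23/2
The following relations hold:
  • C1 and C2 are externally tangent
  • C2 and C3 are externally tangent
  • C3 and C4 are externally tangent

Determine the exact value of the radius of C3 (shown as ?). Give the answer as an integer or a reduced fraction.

1. [ext C2·C3]  r_C3² + 23r_C3 − 627/4 = 0  ⇒  r_C3 = 11/2 (r>0 drops 1)
2. [ext C3·C4]  r_C3² + 23r_C3 − 627/4 = 0  ⇒  r_C3 = 11/2 (r>0 drops 1)

11/2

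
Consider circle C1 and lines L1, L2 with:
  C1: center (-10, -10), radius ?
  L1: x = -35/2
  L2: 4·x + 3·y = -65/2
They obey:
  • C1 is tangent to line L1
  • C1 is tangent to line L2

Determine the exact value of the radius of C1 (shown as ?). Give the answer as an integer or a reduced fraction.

15/2

1. [C1‖L1]  r_C1² − 225/4 = 0  ⇒  r_C1 = 15/2 (r>0 drops 1)
2. [C1‖L2]  r_C1² − 225/4 = 0  ⇒  r_C1 = 15/2 (r>0 drops 1)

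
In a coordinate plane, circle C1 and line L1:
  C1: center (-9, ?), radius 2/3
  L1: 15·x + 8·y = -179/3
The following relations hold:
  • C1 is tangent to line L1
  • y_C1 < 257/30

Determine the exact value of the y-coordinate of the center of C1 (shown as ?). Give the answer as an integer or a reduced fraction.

8

1. [C1‖L1]  y_C1² − (113/6)y_C1 + 260/3 = 0  ⇒  y_C1 = 8 or 65/6
2. given y_C1 < 257/30: keep 8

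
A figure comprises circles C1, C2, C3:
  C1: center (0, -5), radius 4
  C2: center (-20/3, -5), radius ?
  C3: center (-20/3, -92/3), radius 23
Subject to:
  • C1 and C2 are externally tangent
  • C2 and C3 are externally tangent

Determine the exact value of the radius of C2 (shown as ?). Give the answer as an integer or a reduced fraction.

8/3

1. [ext C1·C2]  r_C2² + 8r_C2 − 256/9 = 0  ⇒  r_C2 = 8/3 (r>0 drops 1)
2. [ext C2·C3]  r_C2² + 46r_C2 − 1168/9 = 0  ⇒  r_C2 = 8/3 (r>0 drops 1)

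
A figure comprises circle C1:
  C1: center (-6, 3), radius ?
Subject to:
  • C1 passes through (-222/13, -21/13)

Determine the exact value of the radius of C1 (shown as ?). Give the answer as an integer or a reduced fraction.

1. [C1∋P]  r_C1² − 144 = 0  ⇒  r_C1 = 12 (r>0 drops 1)

12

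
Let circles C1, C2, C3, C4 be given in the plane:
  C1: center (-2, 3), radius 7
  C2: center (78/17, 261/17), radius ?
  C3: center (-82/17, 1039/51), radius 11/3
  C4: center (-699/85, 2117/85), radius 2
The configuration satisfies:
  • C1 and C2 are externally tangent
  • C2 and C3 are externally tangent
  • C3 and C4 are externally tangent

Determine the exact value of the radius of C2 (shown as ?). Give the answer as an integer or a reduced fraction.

7

1. [ext C1·C2]  r_C2² + 14r_C2 − 147 = 0  ⇒  r_C2 = 7 (r>0 drops 1)
2. [ext C2·C3]  r_C2² + (22/3)r_C2 − 301/3 = 0  ⇒  r_C2 = 7 (r>0 drops 1)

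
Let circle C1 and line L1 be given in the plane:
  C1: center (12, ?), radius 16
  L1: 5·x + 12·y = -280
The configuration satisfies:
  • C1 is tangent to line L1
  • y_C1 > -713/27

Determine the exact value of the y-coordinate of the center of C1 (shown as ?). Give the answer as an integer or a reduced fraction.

-11

1. [C1‖L1]  y_C1² + (170/3)y_C1 + 1507/3 = 0  ⇒  y_C1 = -137/3 or -11
2. given y_C1 > -713/27: keep -11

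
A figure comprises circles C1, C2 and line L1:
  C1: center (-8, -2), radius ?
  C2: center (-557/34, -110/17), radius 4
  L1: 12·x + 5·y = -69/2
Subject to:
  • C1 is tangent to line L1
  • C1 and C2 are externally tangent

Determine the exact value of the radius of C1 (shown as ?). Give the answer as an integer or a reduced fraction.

1. [C1‖L1]  r_C1² − 121/4 = 0  ⇒  r_C1 = 11/2 (r>0 drops 1)
2. [ext C1·C2]  r_C1² + 8r_C1 − 297/4 = 0  ⇒  r_C1 = 11/2 (r>0 drops 1)

11/2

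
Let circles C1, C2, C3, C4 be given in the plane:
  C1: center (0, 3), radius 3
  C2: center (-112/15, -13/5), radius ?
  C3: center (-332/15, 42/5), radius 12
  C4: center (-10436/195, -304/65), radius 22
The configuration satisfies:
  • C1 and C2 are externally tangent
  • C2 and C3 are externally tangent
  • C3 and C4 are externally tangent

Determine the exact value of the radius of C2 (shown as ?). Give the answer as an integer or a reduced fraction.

1. [ext C1·C2]  r_C2² + 6r_C2 − 703/9 = 0  ⇒  r_C2 = 19/3 (r>0 drops 1)
2. [ext C2·C3]  r_C2² + 24r_C2 − 1729/9 = 0  ⇒  r_C2 = 19/3 (r>0 drops 1)

19/3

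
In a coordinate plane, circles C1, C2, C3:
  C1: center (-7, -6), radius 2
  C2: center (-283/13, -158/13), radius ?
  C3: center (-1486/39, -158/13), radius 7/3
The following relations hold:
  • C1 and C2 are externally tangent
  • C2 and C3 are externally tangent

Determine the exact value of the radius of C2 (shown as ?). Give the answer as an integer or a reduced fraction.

14

1. [ext C1·C2]  r_C2² + 4r_C2 − 252 = 0  ⇒  r_C2 = 14 (r>0 drops 1)
2. [ext C2·C3]  r_C2² + (14/3)r_C2 − 784/3 = 0  ⇒  r_C2 = 14 (r>0 drops 1)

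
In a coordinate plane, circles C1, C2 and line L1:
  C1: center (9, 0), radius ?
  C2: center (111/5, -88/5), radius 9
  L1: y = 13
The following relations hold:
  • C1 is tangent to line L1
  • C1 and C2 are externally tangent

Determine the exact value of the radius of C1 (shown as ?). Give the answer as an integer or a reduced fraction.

13

1. [C1‖L1]  r_C1² − 169 = 0  ⇒  r_C1 = 13 (r>0 drops 1)
2. [ext C1·C2]  r_C1² + 18r_C1 − 403 = 0  ⇒  r_C1 = 13 (r>0 drops 1)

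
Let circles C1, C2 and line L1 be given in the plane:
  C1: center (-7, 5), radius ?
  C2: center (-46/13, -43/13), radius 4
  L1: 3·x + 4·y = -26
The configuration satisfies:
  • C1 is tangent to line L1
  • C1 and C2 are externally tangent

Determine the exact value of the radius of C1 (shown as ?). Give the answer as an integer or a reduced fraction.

5

1. [C1‖L1]  r_C1² − 25 = 0  ⇒  r_C1 = 5 (r>0 drops 1)
2. [ext C1·C2]  r_C1² + 8r_C1 − 65 = 0  ⇒  r_C1 = 5 (r>0 drops 1)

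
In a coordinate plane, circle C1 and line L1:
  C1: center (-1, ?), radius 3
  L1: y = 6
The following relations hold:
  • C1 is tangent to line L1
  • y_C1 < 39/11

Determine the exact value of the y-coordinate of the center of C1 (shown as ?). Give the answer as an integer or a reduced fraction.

3

1. [C1‖L1]  y_C1² − 12y_C1 + 27 = 0  ⇒  y_C1 = 3 or 9
2. given y_C1 < 39/11: keep 3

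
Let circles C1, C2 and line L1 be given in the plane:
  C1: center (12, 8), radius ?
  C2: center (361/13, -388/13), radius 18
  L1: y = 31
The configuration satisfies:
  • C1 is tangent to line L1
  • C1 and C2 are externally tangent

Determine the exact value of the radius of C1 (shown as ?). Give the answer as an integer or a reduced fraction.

1. [C1‖L1]  r_C1² − 529 = 0  ⇒  r_C1 = 23 (r>0 drops 1)
2. [ext C1·C2]  r_C1² + 36r_C1 − 1357 = 0  ⇒  r_C1 = 23 (r>0 drops 1)

23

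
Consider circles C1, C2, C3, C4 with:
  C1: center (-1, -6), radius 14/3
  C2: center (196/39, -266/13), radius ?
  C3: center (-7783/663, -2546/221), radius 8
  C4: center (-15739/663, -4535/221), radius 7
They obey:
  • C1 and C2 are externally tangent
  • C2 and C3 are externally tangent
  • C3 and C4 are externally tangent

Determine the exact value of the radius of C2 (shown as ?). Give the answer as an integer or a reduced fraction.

1. [ext C1·C2]  r_C2² + (28/3)r_C2 − 671/3 = 0  ⇒  r_C2 = 11 (r>0 drops 1)
2. [ext C2·C3]  r_C2² + 16r_C2 − 297 = 0  ⇒  r_C2 = 11 (r>0 drops 1)

11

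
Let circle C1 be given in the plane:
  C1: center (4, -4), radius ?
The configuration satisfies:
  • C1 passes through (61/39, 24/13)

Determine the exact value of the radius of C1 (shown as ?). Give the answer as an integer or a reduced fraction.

19/3

1. [C1∋P]  r_C1² − 361/9 = 0  ⇒  r_C1 = 19/3 (r>0 drops 1)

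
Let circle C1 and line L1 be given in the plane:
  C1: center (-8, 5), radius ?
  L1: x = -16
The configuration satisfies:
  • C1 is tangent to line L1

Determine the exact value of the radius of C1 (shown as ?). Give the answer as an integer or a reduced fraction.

1. [C1‖L1]  r_C1² − 64 = 0  ⇒  r_C1 = 8 (r>0 drops 1)

8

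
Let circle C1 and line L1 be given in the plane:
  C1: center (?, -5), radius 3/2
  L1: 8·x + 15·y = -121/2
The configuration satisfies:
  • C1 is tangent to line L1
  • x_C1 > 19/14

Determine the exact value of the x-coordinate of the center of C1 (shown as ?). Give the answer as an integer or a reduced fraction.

1. [C1‖L1]  x_C1² − (29/8)x_C1 − 55/8 = 0  ⇒  x_C1 = -11/8 or 5
2. given x_C1 > 19/14: keep 5

5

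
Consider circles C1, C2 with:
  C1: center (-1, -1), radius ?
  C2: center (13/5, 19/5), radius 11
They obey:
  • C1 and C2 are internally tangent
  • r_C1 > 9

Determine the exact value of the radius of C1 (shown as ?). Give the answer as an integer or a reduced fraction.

1. [int C1,C2]  r_C1² − 22r_C1 + 85 = 0  ⇒  r_C1 = 5 or 17
2. given r_C1 > 9: keep 17

17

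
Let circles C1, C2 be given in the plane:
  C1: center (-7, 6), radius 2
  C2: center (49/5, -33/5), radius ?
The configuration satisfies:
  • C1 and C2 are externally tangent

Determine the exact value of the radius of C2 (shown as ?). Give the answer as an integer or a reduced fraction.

1. [ext C1·C2]  r_C2² + 4r_C2 − 437 = 0  ⇒  r_C2 = 19 (r>0 drops 1)

19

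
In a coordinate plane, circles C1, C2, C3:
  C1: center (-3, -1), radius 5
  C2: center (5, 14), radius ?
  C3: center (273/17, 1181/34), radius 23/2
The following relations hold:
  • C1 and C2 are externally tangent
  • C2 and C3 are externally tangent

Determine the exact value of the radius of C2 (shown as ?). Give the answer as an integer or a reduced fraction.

12

1. [ext C1·C2]  r_C2² + 10r_C2 − 264 = 0  ⇒  r_C2 = 12 (r>0 drops 1)
2. [ext C2·C3]  r_C2² + 23r_C2 − 420 = 0  ⇒  r_C2 = 12 (r>0 drops 1)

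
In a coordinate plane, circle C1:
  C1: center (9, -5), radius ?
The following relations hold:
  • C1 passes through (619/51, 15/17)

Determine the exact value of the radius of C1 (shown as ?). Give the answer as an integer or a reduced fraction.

1. [C1∋P]  r_C1² − 400/9 = 0  ⇒  r_C1 = 20/3 (r>0 drops 1)

20/3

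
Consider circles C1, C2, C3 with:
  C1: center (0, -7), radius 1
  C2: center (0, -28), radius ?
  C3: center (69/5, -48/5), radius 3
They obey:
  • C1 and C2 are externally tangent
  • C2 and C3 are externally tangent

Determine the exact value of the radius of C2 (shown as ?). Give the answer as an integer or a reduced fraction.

1. [ext C1·C2]  r_C2² + 2r_C2 − 440 = 0  ⇒  r_C2 = 20 (r>0 drops 1)
2. [ext C2·C3]  r_C2² + 6r_C2 − 520 = 0  ⇒  r_C2 = 20 (r>0 drops 1)

20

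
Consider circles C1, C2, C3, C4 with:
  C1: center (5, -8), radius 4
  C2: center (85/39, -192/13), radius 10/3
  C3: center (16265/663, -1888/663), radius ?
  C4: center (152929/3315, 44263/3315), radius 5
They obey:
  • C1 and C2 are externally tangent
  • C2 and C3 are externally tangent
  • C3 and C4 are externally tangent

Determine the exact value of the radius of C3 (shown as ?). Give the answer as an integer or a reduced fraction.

1. [ext C2·C3]  r_C3² + (20/3)r_C3 − 1892/3 = 0  ⇒  r_C3 = 22 (r>0 drops 1)
2. [ext C3·C4]  r_C3² + 10r_C3 − 704 = 0  ⇒  r_C3 = 22 (r>0 drops 1)

22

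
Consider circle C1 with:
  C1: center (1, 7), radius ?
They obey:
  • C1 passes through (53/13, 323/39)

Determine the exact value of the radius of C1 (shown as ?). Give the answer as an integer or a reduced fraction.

10/3

1. [C1∋P]  r_C1² − 100/9 = 0  ⇒  r_C1 = 10/3 (r>0 drops 1)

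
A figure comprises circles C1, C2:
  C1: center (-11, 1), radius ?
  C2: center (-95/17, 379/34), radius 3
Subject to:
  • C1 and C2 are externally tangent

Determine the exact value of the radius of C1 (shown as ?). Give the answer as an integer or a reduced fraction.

17/2

1. [ext C1·C2]  r_C1² + 6r_C1 − 493/4 = 0  ⇒  r_C1 = 17/2 (r>0 drops 1)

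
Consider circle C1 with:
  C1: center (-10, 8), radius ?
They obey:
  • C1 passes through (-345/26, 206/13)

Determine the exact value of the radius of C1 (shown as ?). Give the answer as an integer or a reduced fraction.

1. [C1∋P]  r_C1² − 289/4 = 0  ⇒  r_C1 = 17/2 (r>0 drops 1)

17/2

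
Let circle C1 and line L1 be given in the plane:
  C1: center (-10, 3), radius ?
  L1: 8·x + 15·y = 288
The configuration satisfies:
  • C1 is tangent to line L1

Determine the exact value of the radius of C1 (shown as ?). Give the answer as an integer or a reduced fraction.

1. [C1‖L1]  r_C1² − 361 = 0  ⇒  r_C1 = 19 (r>0 drops 1)

19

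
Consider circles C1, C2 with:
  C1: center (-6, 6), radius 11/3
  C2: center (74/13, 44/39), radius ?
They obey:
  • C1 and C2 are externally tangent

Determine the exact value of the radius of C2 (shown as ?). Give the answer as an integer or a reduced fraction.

1. [ext C1·C2]  r_C2² + (22/3)r_C2 − 147 = 0  ⇒  r_C2 = 9 (r>0 drops 1)

9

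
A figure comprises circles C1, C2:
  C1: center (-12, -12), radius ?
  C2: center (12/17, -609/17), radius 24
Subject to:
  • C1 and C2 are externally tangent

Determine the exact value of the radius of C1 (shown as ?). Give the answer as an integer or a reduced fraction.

3

1. [ext C1·C2]  r_C1² + 48r_C1 − 153 = 0  ⇒  r_C1 = 3 (r>0 drops 1)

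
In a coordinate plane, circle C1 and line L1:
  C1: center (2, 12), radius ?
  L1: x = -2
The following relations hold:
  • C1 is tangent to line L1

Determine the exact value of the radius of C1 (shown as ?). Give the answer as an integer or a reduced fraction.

1. [C1‖L1]  r_C1² − 16 = 0  ⇒  r_C1 = 4 (r>0 drops 1)

4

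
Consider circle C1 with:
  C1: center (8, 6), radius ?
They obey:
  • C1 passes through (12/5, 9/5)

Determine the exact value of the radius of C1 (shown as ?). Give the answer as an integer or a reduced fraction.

7

1. [C1∋P]  r_C1² − 49 = 0  ⇒  r_C1 = 7 (r>0 drops 1)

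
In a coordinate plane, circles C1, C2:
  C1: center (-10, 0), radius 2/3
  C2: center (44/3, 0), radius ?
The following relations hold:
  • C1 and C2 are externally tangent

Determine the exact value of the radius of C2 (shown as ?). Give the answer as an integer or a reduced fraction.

24

1. [ext C1·C2]  r_C2² + (4/3)r_C2 − 608 = 0  ⇒  r_C2 = 24 (r>0 drops 1)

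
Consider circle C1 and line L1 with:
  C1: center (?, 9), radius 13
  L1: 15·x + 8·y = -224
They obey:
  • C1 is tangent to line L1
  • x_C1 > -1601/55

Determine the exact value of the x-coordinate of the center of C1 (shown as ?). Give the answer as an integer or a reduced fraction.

1. [C1‖L1]  x_C1² + (592/15)x_C1 + 517/3 = 0  ⇒  x_C1 = -517/15 or -5
2. given x_C1 > -1601/55: keep -5

-5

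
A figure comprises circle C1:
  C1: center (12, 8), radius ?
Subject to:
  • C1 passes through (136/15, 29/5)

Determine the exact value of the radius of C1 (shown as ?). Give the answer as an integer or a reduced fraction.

11/3

1. [C1∋P]  r_C1² − 121/9 = 0  ⇒  r_C1 = 11/3 (r>0 drops 1)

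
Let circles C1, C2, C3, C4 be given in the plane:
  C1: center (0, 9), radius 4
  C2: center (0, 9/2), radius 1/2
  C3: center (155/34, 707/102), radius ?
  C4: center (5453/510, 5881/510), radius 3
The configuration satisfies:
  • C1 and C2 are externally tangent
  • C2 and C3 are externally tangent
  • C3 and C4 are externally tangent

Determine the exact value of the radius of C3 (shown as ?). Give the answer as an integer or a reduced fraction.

1. [ext C2·C3]  r_C3² + 1r_C3 − 238/9 = 0  ⇒  r_C3 = 14/3 (r>0 drops 1)
2. [ext C3·C4]  r_C3² + 6r_C3 − 448/9 = 0  ⇒  r_C3 = 14/3 (r>0 drops 1)

14/3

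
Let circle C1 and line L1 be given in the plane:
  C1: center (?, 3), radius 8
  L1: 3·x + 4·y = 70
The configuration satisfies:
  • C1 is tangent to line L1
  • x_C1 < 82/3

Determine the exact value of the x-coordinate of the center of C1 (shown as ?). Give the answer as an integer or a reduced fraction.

6

1. [C1‖L1]  x_C1² − (116/3)x_C1 + 196 = 0  ⇒  x_C1 = 6 or 98/3
2. given x_C1 < 82/3: keep 6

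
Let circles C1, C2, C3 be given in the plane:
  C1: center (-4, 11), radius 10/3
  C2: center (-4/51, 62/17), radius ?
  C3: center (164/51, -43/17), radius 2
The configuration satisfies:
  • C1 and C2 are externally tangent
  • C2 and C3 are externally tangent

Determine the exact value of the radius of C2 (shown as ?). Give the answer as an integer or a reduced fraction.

1. [ext C1·C2]  r_C2² + (20/3)r_C2 − 175/3 = 0  ⇒  r_C2 = 5 (r>0 drops 1)
2. [ext C2·C3]  r_C2² + 4r_C2 − 45 = 0  ⇒  r_C2 = 5 (r>0 drops 1)

5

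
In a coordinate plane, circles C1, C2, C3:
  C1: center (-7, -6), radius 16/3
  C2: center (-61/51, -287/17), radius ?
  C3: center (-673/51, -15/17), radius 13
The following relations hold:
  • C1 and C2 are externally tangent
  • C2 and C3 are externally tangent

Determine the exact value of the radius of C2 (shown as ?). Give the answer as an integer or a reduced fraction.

7

1. [ext C1·C2]  r_C2² + (32/3)r_C2 − 371/3 = 0  ⇒  r_C2 = 7 (r>0 drops 1)
2. [ext C2·C3]  r_C2² + 26r_C2 − 231 = 0  ⇒  r_C2 = 7 (r>0 drops 1)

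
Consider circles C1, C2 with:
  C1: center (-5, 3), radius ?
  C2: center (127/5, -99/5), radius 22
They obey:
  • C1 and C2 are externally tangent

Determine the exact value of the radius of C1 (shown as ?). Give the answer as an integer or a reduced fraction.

1. [ext C1·C2]  r_C1² + 44r_C1 − 960 = 0  ⇒  r_C1 = 16 (r>0 drops 1)

16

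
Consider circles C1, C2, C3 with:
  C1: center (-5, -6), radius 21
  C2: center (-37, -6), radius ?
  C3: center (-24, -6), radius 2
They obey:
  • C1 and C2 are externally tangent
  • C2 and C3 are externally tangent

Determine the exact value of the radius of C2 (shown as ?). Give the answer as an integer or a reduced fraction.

1. [ext C1·C2]  r_C2² + 42r_C2 − 583 = 0  ⇒  r_C2 = 11 (r>0 drops 1)
2. [ext C2·C3]  r_C2² + 4r_C2 − 165 = 0  ⇒  r_C2 = 11 (r>0 drops 1)

11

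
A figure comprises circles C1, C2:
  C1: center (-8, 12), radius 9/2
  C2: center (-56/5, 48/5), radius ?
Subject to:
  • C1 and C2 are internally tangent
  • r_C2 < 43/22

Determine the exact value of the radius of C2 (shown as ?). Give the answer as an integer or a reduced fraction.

1. [int C1,C2]  r_C2² − 9r_C2 + 17/4 = 0  ⇒  r_C2 = 1/2 or 17/2
2. given r_C2 < 43/22: keep 1/2

1/2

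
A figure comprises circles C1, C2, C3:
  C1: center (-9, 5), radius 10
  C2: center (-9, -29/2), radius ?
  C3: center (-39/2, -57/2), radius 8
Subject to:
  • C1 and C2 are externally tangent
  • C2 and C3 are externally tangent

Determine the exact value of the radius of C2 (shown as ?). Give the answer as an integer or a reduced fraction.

1. [ext C1·C2]  r_C2² + 20r_C2 − 1121/4 = 0  ⇒  r_C2 = 19/2 (r>0 drops 1)
2. [ext C2·C3]  r_C2² + 16r_C2 − 969/4 = 0  ⇒  r_C2 = 19/2 (r>0 drops 1)

19/2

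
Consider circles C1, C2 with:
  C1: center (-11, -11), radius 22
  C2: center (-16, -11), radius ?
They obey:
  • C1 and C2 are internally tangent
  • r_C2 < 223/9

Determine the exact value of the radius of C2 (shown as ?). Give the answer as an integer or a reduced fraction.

17

1. [int C1,C2]  r_C2² − 44r_C2 + 459 = 0  ⇒  r_C2 = 17 or 27
2. given r_C2 < 223/9: keep 17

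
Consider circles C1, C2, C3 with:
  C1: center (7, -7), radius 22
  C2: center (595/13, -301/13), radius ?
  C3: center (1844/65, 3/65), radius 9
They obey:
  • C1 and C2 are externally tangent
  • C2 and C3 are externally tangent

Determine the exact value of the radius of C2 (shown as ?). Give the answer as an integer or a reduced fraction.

1. [ext C1·C2]  r_C2² + 44r_C2 − 1280 = 0  ⇒  r_C2 = 20 (r>0 drops 1)
2. [ext C2·C3]  r_C2² + 18r_C2 − 760 = 0  ⇒  r_C2 = 20 (r>0 drops 1)

20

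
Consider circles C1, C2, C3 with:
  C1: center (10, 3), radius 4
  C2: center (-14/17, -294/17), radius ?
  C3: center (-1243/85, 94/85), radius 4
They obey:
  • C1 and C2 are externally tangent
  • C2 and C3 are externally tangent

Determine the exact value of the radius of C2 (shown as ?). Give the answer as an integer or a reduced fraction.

19

1. [ext C1·C2]  r_C2² + 8r_C2 − 513 = 0  ⇒  r_C2 = 19 (r>0 drops 1)
2. [ext C2·C3]  r_C2² + 8r_C2 − 513 = 0  ⇒  r_C2 = 19 (r>0 drops 1)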